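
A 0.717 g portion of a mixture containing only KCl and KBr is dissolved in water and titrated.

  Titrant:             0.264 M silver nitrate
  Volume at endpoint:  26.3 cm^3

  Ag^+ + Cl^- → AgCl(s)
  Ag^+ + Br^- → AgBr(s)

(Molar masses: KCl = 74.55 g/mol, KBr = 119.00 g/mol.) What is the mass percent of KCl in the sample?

25.6 %

n(AgNO3) = 0.0263 × 0.264 = 6.94 × 10^-3 mol
Let x = n(KCl), y = n(KBr).
Titrant: 1x + 1y = 6.94 × 10^-3;  mass: 74.55x + 119.00y = 0.717
Solving, x = 2.46 × 10^-3 mol, y = 4.49 × 10^-3 mol
mass of KCl = 2.46 × 10^-3 × 74.55 = 0.183 g
% KCl = 0.183 / 0.717 × 100 = 25.6 %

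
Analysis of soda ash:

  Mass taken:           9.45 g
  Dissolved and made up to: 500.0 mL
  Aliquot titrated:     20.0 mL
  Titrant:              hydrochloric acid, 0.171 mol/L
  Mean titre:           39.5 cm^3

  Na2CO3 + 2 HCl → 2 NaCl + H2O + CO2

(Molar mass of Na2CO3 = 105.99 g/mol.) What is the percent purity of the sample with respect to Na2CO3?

n(HCl) per titration = 0.0395 × 0.171 = 6.75 × 10^-3 mol
From the 1:2 ratio, n(Na2CO3) in each aliquot = 1/2 × 6.75 × 10^-3 = 3.38 × 10^-3 mol
n(Na2CO3) in the whole flask = 3.38 × 10^-3 × 500.0/20.0 = 0.0844 mol
mass of Na2CO3 = 0.0844 × 105.99 = 8.95 g
% Na2CO3 = 8.95 / 9.45 × 100 = 94.7 %

94.7 %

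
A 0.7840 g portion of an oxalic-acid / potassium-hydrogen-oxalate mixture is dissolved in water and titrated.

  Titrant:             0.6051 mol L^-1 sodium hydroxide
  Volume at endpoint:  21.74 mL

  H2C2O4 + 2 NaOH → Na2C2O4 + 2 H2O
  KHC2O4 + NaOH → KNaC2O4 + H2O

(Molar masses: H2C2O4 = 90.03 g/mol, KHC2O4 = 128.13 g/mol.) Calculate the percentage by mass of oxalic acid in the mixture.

n(NaOH) = 0.02174 × 0.6051 = 0.01315 mol
Let x = n(H2C2O4), y = n(KHC2O4).
Titrant: 2x + 1y = 0.01315;  mass: 90.03x + 128.13y = 0.7840
Solving, x = 5.423 × 10^-3 mol, y = 2.308 × 10^-3 mol
mass of H2C2O4 = 5.423 × 10^-3 × 90.03 = 0.4883 g
% H2C2O4 = 0.4883 / 0.7840 × 100 = 62.28 %

62.28 %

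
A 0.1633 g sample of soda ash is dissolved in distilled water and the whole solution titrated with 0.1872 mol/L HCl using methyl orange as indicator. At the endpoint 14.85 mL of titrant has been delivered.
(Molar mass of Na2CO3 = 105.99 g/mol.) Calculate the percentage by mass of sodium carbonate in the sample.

Na2CO3 + 2 HCl → 2 NaCl + H2O + CO2
n(HCl) = 0.01485 L × 0.1872 mol/L = 2.780 × 10^-3 mol
From the 1:2 ratio, n(Na2CO3) = 1/2 × 2.780 × 10^-3 = 1.390 × 10^-3 mol
mass of Na2CO3 = 1.390 × 10^-3 × 105.99 g/mol = 0.1473 g
% Na2CO3 = 0.1473 / 0.1633 × 100 = 90.22 %

90.22 %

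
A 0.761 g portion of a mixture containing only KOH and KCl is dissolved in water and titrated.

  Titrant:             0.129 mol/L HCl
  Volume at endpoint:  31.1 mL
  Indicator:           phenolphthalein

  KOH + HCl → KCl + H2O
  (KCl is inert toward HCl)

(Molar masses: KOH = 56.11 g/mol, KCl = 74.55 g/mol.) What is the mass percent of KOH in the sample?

n(HCl) = 0.0311 × 0.129 = 4.01 × 10^-3 mol
Let x = n(KOH), y = n(KCl).
Titrant: 1x = 4.01 × 10^-3;  mass: 56.11x + 74.55y = 0.761
Solving, x = 4.01 × 10^-3 mol, y = 7.19 × 10^-3 mol
mass of KOH = 4.01 × 10^-3 × 56.11 = 0.225 g
% KOH = 0.225 / 0.761 × 100 = 29.6 %

29.6 %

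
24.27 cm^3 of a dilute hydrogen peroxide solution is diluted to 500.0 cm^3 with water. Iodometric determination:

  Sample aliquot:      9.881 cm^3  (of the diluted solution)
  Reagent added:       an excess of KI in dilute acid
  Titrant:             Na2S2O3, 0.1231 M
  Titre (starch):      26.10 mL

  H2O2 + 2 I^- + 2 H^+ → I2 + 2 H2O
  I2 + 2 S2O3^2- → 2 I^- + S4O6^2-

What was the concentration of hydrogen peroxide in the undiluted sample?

3.349 M

n(S2O3^2-) = 0.02610 × 0.1231 = 3.213 × 10^-3 mol
n(I2) = n(S2O3^2-)/2 = 1.606 × 10^-3 mol
n(H2O2) in the aliquot = 1.606 × 10^-3 mol (1:1 ratio)
[H2O2]_dilute = 1.606 × 10^-3 / 0.009881 = 0.1626 mol/L
[H2O2]_original = 0.1626 × 500.0/24.27 = 3.349 mol/L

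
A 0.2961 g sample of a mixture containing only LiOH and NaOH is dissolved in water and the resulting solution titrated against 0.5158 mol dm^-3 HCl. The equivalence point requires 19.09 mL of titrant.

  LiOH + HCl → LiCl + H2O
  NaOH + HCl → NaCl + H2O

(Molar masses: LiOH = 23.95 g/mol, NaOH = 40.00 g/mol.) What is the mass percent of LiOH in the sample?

n(HCl) = 0.01909 × 0.5158 = 9.847 × 10^-3 mol
Let x = n(LiOH), y = n(NaOH).
Titrant: 1x + 1y = 9.847 × 10^-3;  mass: 23.95x + 40.00y = 0.2961
Solving, x = 6.091 × 10^-3 mol, y = 3.755 × 10^-3 mol
mass of LiOH = 6.091 × 10^-3 × 23.95 = 0.1459 g
% LiOH = 0.1459 / 0.2961 × 100 = 49.27 %

49.27 %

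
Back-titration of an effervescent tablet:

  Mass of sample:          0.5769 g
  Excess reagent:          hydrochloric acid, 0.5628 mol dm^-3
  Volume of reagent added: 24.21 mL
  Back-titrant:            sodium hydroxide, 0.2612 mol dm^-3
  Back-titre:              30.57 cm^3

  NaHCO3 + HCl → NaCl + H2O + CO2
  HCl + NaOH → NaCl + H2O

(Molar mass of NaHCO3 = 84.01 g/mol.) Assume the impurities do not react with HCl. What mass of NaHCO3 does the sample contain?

n(HCl) added = 0.02421 × 0.5628 = 0.01363 mol
n(NaOH) used in back-titration = 0.03057 × 0.2612 = 7.985 × 10^-3 mol
n(HCl) left over = 7.985 × 10^-3 mol (1:1 ratio)
n(HCl) consumed by analyte = 0.01363 − 7.985 × 10^-3 = 5.641 × 10^-3 mol
n(NaHCO3) = 5.641 × 10^-3 mol (1:1 ratio)
mass of NaHCO3 = 5.641 × 10^-3 × 84.01 = 0.4739 g

0.4739 g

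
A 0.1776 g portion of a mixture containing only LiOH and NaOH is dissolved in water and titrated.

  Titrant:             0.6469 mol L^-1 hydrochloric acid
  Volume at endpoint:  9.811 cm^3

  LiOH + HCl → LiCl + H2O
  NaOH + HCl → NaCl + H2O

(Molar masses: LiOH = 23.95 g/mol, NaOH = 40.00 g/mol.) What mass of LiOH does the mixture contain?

n(HCl) = 0.009811 × 0.6469 = 6.347 × 10^-3 mol
Let x = n(LiOH), y = n(NaOH).
Titrant: 1x + 1y = 6.347 × 10^-3;  mass: 23.95x + 40.00y = 0.1776
Solving, x = 4.752 × 10^-3 mol, y = 1.595 × 10^-3 mol
mass of LiOH = 4.752 × 10^-3 × 23.95 = 0.1138 g

0.1138 g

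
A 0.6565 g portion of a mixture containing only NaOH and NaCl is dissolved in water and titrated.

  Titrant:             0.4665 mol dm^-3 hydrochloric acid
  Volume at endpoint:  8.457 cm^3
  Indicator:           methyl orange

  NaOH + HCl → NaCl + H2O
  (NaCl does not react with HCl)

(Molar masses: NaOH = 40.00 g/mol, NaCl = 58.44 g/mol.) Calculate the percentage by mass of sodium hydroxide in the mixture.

24.04 %

n(HCl) = 0.008457 × 0.4665 = 3.945 × 10^-3 mol
Let x = n(NaOH), y = n(NaCl).
Titrant: 1x = 3.945 × 10^-3;  mass: 40.00x + 58.44y = 0.6565
Solving, x = 3.945 × 10^-3 mol, y = 8.533 × 10^-3 mol
mass of NaOH = 3.945 × 10^-3 × 40.00 = 0.1578 g
% NaOH = 0.1578 / 0.6565 × 100 = 24.04 %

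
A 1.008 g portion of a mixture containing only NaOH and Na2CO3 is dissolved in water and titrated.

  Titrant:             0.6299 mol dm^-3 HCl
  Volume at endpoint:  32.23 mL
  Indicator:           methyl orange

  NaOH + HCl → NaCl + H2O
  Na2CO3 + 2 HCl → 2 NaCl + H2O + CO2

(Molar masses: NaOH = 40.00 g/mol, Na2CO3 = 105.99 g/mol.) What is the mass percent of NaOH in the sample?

20.73 %

n(HCl) = 0.03223 × 0.6299 = 0.02030 mol
Let x = n(NaOH), y = n(Na2CO3).
Titrant: 1x + 2y = 0.02030;  mass: 40.00x + 105.99y = 1.008
Solving, x = 5.224 × 10^-3 mol, y = 7.539 × 10^-3 mol
mass of NaOH = 5.224 × 10^-3 × 40.00 = 0.2090 g
% NaOH = 0.2090 / 1.008 × 100 = 20.73 %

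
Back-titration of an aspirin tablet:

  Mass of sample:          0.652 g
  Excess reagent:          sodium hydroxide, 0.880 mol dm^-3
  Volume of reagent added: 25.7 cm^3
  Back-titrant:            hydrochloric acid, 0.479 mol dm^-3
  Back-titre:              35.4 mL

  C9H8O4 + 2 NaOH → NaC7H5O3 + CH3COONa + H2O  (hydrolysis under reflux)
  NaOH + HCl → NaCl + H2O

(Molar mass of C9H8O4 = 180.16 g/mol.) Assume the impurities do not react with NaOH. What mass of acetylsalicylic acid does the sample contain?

0.510 g

n(NaOH) added = 0.0257 × 0.880 = 0.0226 mol
n(HCl) used in back-titration = 0.0354 × 0.479 = 0.0170 mol
n(NaOH) left over = 0.0170 mol (1:1 ratio)
n(NaOH) consumed by analyte = 0.0226 − 0.0170 = 5.66 × 10^-3 mol
From the 1:2 ratio, n(C9H8O4) = 1/2 × 5.66 × 10^-3 = 2.83 × 10^-3 mol
mass of C9H8O4 = 2.83 × 10^-3 × 180.16 = 0.510 g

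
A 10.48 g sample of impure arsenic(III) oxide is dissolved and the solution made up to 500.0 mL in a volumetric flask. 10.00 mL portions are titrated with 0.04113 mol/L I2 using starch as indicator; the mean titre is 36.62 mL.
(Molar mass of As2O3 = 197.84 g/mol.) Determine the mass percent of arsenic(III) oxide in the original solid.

As2O3 + 2 I2 + 2 H2O → As2O5 + 4 HI
n(I2) per titration = 0.03662 × 0.04113 = 1.506 × 10^-3 mol
From the 1:2 ratio, n(As2O3) in each aliquot = 1/2 × 1.506 × 10^-3 = 7.531 × 10^-4 mol
n(As2O3) in the whole flask = 7.531 × 10^-4 × 500.0/10.00 = 0.03765 mol
mass of As2O3 = 0.03765 × 197.84 = 7.450 g
% As2O3 = 7.450 / 10.48 × 100 = 71.08 %

71.08 %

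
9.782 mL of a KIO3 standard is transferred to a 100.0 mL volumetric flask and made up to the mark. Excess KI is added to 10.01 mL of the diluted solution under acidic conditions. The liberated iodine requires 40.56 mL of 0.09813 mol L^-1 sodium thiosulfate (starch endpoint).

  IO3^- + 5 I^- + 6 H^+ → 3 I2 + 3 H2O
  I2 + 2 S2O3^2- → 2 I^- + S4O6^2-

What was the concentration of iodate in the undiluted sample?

n(S2O3^2-) = 0.04056 × 0.09813 = 3.980 × 10^-3 mol
n(I2) = n(S2O3^2-)/2 = 1.990 × 10^-3 mol
From the 1:3 ratio, n(IO3^-) in the aliquot = 1/3 × 1.990 × 10^-3 = 6.634 × 10^-4 mol
[IO3^-]_dilute = 6.634 × 10^-4 / 0.01001 = 0.06627 mol/L
[IO3^-]_original = 0.06627 × 100.0/9.782 = 0.6775 mol/L

0.6775 mol/L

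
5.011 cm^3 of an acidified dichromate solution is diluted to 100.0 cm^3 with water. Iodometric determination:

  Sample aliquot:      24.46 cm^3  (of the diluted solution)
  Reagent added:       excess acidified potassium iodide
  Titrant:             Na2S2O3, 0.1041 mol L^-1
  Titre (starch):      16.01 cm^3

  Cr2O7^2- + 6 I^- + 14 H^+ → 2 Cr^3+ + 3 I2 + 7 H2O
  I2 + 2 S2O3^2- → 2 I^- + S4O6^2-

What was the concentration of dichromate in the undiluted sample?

0.2266 mol/L

n(S2O3^2-) = 0.01601 × 0.1041 = 1.667 × 10^-3 mol
n(I2) = n(S2O3^2-)/2 = 8.333 × 10^-4 mol
From the 1:3 ratio, n(Cr2O7^2-) in the aliquot = 1/3 × 8.333 × 10^-4 = 2.778 × 10^-4 mol
[Cr2O7^2-]_dilute = 2.778 × 10^-4 / 0.02446 = 0.01136 mol/L
[Cr2O7^2-]_original = 0.01136 × 100.0/5.011 = 0.2266 mol/L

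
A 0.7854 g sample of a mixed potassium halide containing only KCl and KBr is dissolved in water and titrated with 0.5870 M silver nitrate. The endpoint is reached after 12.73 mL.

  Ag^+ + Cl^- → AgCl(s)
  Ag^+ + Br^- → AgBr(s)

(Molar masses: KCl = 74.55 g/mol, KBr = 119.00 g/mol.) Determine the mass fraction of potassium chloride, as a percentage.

n(AgNO3) = 0.01273 × 0.5870 = 7.473 × 10^-3 mol
Let x = n(KCl), y = n(KBr).
Titrant: 1x + 1y = 7.473 × 10^-3;  mass: 74.55x + 119.00y = 0.7854
Solving, x = 2.336 × 10^-3 mol, y = 5.137 × 10^-3 mol
mass of KCl = 2.336 × 10^-3 × 74.55 = 0.1741 g
% KCl = 0.1741 / 0.7854 × 100 = 22.17 %

22.17 %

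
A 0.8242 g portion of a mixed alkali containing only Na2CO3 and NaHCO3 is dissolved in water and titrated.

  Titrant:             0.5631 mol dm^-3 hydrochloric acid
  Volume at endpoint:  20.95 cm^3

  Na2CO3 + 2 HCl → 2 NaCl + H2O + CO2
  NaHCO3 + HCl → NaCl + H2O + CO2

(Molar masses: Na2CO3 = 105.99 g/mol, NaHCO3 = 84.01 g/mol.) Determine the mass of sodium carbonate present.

0.2851 g

n(HCl) = 0.02095 × 0.5631 = 0.01180 mol
Let x = n(Na2CO3), y = n(NaHCO3).
Titrant: 2x + 1y = 0.01180;  mass: 105.99x + 84.01y = 0.8242
Solving, x = 2.690 × 10^-3 mol, y = 6.417 × 10^-3 mol
mass of Na2CO3 = 2.690 × 10^-3 × 105.99 = 0.2851 g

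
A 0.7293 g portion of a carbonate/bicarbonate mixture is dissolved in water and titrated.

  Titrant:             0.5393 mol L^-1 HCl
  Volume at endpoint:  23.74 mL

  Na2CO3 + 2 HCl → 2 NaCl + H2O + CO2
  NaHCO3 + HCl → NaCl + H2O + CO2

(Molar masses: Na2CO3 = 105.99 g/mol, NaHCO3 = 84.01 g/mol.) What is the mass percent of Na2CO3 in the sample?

81.13 %

n(HCl) = 0.02374 × 0.5393 = 0.01280 mol
Let x = n(Na2CO3), y = n(NaHCO3).
Titrant: 2x + 1y = 0.01280;  mass: 105.99x + 84.01y = 0.7293
Solving, x = 5.582 × 10^-3 mol, y = 1.638 × 10^-3 mol
mass of Na2CO3 = 5.582 × 10^-3 × 105.99 = 0.5917 g
% Na2CO3 = 0.5917 / 0.7293 × 100 = 81.13 %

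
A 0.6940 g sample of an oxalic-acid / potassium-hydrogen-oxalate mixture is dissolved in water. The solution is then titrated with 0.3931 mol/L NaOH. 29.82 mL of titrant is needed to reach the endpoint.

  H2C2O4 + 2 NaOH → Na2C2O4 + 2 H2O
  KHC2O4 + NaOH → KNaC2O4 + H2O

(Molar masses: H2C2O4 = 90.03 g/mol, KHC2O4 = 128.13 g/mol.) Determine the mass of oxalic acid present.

0.4376 g

n(NaOH) = 0.02982 × 0.3931 = 0.01172 mol
Let x = n(H2C2O4), y = n(KHC2O4).
Titrant: 2x + 1y = 0.01172;  mass: 90.03x + 128.13y = 0.6940
Solving, x = 4.861 × 10^-3 mol, y = 2.001 × 10^-3 mol
mass of H2C2O4 = 4.861 × 10^-3 × 90.03 = 0.4376 g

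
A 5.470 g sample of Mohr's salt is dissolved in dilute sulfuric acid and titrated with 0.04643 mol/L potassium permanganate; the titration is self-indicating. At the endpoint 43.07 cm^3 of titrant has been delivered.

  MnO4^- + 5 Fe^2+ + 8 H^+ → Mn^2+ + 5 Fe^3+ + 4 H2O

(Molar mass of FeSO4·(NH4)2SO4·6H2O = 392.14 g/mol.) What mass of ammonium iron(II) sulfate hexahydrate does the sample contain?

n(KMnO4) = 0.04307 L × 0.04643 mol/L = 2.000 × 10^-3 mol
From the 5:1 ratio, n(FeSO4·(NH4)2SO4·6H2O) = 5/1 × 2.000 × 10^-3 = 9.999 × 10^-3 mol
mass of FeSO4·(NH4)2SO4·6H2O = 9.999 × 10^-3 × 392.14 g/mol = 3.921 g

3.921 g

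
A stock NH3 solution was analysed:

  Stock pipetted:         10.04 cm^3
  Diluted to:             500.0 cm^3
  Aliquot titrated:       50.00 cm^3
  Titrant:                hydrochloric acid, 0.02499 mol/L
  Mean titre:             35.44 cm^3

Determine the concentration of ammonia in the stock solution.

NH3 + HCl → NH4Cl
n(HCl) = 0.03544 × 0.02499 = 8.856 × 10^-4 mol
n(NH3) in the aliquot = 8.856 × 10^-4 mol (1:1 ratio)
[NH3]_dilute = 8.856 × 10^-4 / 0.05000 = 0.01771 mol/L
Dilution factor = 500.0 / 10.04 = 49.80
[NH3]_stock = 0.01771 × 49.80 = 0.8821 mol/L

0.8821 mol/L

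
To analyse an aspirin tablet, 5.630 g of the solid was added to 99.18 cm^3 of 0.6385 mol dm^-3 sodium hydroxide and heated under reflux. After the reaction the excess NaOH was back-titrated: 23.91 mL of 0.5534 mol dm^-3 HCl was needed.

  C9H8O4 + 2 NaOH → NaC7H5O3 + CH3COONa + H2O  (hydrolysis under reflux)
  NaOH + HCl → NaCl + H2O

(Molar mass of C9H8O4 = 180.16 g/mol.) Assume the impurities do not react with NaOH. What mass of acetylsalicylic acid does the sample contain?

n(NaOH) added = 0.09918 × 0.6385 = 0.06333 mol
n(HCl) used in back-titration = 0.02391 × 0.5534 = 0.01323 mol
n(NaOH) left over = 0.01323 mol (1:1 ratio)
n(NaOH) consumed by analyte = 0.06333 − 0.01323 = 0.05009 mol
From the 1:2 ratio, n(C9H8O4) = 1/2 × 0.05009 = 0.02505 mol
mass of C9H8O4 = 0.02505 × 180.16 = 4.513 g

4.513 g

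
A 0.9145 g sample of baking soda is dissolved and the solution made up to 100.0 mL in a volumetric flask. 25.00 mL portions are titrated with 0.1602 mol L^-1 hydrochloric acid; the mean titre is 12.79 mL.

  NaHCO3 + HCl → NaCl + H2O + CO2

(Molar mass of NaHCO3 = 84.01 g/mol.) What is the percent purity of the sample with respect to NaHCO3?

75.29 %

n(HCl) per titration = 0.01279 × 0.1602 = 2.049 × 10^-3 mol
n(NaHCO3) in each aliquot = 2.049 × 10^-3 mol (1:1 ratio)
n(NaHCO3) in the whole flask = 2.049 × 10^-3 × 100.0/25.00 = 8.196 × 10^-3 mol
mass of NaHCO3 = 8.196 × 10^-3 × 84.01 = 0.6885 g
% NaHCO3 = 0.6885 / 0.9145 × 100 = 75.29 %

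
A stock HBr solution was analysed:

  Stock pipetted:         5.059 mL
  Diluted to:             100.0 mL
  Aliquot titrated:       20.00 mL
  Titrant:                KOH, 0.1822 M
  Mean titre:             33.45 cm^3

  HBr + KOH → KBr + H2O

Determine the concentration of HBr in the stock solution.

n(KOH) = 0.03345 × 0.1822 = 6.095 × 10^-3 mol
n(HBr) in the aliquot = 6.095 × 10^-3 mol (1:1 ratio)
[HBr]_dilute = 6.095 × 10^-3 / 0.02000 = 0.3047 mol/L
Dilution factor = 100.0 / 5.059 = 19.77
[HBr]_stock = 0.3047 × 19.77 = 6.024 mol/L

6.024 M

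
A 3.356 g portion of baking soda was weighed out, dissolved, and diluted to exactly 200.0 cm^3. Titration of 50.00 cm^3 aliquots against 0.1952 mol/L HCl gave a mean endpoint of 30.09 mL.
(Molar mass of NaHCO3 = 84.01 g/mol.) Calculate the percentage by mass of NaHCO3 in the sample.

NaHCO3 + HCl → NaCl + H2O + CO2
n(HCl) per titration = 0.03009 × 0.1952 = 5.874 × 10^-3 mol
n(NaHCO3) in each aliquot = 5.874 × 10^-3 mol (1:1 ratio)
n(NaHCO3) in the whole flask = 5.874 × 10^-3 × 200.0/50.00 = 0.02349 mol
mass of NaHCO3 = 0.02349 × 84.01 = 1.974 g
% NaHCO3 = 1.974 / 3.356 × 100 = 58.81 %

58.81 %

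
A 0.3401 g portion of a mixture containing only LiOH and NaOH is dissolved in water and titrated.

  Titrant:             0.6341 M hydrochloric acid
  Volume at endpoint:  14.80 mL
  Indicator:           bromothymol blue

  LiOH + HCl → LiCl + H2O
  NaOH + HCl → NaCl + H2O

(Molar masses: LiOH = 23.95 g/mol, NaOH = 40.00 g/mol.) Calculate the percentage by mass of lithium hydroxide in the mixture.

15.48 %

n(HCl) = 0.01480 × 0.6341 = 9.385 × 10^-3 mol
Let x = n(LiOH), y = n(NaOH).
Titrant: 1x + 1y = 9.385 × 10^-3;  mass: 23.95x + 40.00y = 0.3401
Solving, x = 2.199 × 10^-3 mol, y = 7.186 × 10^-3 mol
mass of LiOH = 2.199 × 10^-3 × 23.95 = 0.05266 g
% LiOH = 0.05266 / 0.3401 × 100 = 15.48 %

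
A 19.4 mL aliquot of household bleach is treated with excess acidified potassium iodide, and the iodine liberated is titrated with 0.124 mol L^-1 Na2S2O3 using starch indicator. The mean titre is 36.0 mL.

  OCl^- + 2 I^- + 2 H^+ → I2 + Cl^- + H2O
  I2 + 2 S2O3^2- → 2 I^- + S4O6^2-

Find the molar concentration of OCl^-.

0.115 mol/L

n(S2O3^2-) = 0.0360 × 0.124 = 4.46 × 10^-3 mol
n(I2) = n(S2O3^2-)/2 = 2.23 × 10^-3 mol
n(OCl^-) in the aliquot = 2.23 × 10^-3 mol (1:1 ratio)
[OCl^-] = 2.23 × 10^-3 / 0.0194 = 0.115 mol/L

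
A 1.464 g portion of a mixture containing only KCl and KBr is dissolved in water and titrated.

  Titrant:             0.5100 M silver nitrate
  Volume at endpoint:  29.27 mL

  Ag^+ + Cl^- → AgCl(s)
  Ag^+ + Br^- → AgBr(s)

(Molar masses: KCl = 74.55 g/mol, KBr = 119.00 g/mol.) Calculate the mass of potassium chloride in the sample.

n(AgNO3) = 0.02927 × 0.5100 = 0.01493 mol
Let x = n(KCl), y = n(KBr).
Titrant: 1x + 1y = 0.01493;  mass: 74.55x + 119.00y = 1.464
Solving, x = 7.028 × 10^-3 mol, y = 7.900 × 10^-3 mol
mass of KCl = 7.028 × 10^-3 × 74.55 = 0.5239 g

0.5239 g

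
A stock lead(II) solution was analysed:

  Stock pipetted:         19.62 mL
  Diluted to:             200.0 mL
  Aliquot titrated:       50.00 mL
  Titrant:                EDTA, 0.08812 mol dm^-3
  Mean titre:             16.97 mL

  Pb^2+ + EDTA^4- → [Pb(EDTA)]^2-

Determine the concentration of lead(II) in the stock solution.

n(EDTA) = 0.01697 × 0.08812 = 1.495 × 10^-3 mol
n(Pb2+) in the aliquot = 1.495 × 10^-3 mol (1:1 ratio)
[Pb2+]_dilute = 1.495 × 10^-3 / 0.05000 = 0.02991 mol/L
Dilution factor = 200.0 / 19.62 = 10.19
[Pb2+]_stock = 0.02991 × 10.19 = 0.3049 mol/L

0.3049 mol/L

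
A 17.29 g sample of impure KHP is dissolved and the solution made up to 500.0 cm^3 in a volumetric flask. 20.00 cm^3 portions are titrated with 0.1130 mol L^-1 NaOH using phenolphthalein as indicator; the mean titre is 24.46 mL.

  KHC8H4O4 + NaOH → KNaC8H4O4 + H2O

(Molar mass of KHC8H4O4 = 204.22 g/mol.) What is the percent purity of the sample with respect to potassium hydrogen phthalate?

n(NaOH) per titration = 0.02446 × 0.1130 = 2.764 × 10^-3 mol
n(KHC8H4O4) in each aliquot = 2.764 × 10^-3 mol (1:1 ratio)
n(KHC8H4O4) in the whole flask = 2.764 × 10^-3 × 500.0/20.00 = 0.06910 mol
mass of KHC8H4O4 = 0.06910 × 204.22 = 14.11 g
% KHC8H4O4 = 14.11 / 17.29 × 100 = 81.62 %

81.62 %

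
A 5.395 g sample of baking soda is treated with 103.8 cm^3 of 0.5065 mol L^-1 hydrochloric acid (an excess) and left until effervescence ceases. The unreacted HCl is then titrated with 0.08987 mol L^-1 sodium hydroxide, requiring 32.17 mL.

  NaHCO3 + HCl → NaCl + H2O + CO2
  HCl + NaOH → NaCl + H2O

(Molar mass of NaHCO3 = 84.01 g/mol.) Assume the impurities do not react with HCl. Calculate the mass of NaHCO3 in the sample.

4.174 g

n(HCl) added = 0.1038 × 0.5065 = 0.05257 mol
n(NaOH) used in back-titration = 0.03217 × 0.08987 = 2.891 × 10^-3 mol
n(HCl) left over = 2.891 × 10^-3 mol (1:1 ratio)
n(HCl) consumed by analyte = 0.05257 − 2.891 × 10^-3 = 0.04968 mol
n(NaHCO3) = 0.04968 mol (1:1 ratio)
mass of NaHCO3 = 0.04968 × 84.01 = 4.174 g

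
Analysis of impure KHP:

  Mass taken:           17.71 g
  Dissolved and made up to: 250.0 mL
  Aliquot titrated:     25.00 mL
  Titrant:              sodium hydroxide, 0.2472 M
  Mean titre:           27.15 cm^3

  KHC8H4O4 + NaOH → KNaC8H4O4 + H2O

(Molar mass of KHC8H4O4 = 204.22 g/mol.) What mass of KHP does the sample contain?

13.71 g

n(NaOH) per titration = 0.02715 × 0.2472 = 6.711 × 10^-3 mol
n(KHC8H4O4) in each aliquot = 6.711 × 10^-3 mol (1:1 ratio)
n(KHC8H4O4) in the whole flask = 6.711 × 10^-3 × 250.0/25.00 = 0.06711 mol
mass of KHC8H4O4 = 0.06711 × 204.22 = 13.71 g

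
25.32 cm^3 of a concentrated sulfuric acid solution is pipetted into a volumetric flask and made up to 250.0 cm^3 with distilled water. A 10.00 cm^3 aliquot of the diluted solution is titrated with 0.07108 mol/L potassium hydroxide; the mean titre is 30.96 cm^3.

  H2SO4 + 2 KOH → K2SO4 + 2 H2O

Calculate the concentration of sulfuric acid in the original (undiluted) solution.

1.086 mol/L

n(KOH) = 0.03096 × 0.07108 = 2.201 × 10^-3 mol
From the 1:2 ratio, n(H2SO4) in the aliquot = 1/2 × 2.201 × 10^-3 = 1.100 × 10^-3 mol
[H2SO4]_dilute = 1.100 × 10^-3 / 0.01000 = 0.1100 mol/L
Dilution factor = 250.0 / 25.32 = 9.874
[H2SO4]_stock = 0.1100 × 9.874 = 1.086 mol/L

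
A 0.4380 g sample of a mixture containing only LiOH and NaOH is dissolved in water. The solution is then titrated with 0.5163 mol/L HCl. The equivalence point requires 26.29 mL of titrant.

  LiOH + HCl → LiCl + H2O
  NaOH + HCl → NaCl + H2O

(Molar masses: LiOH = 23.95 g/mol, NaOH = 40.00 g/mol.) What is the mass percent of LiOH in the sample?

35.75 %

n(HCl) = 0.02629 × 0.5163 = 0.01357 mol
Let x = n(LiOH), y = n(NaOH).
Titrant: 1x + 1y = 0.01357;  mass: 23.95x + 40.00y = 0.4380
Solving, x = 6.538 × 10^-3 mol, y = 7.035 × 10^-3 mol
mass of LiOH = 6.538 × 10^-3 × 23.95 = 0.1566 g
% LiOH = 0.1566 / 0.4380 × 100 = 35.75 %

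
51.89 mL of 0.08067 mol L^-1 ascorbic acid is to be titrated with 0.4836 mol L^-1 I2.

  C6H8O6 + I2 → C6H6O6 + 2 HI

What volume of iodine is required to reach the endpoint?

8.656 mL

n(C6H8O6) = 0.05189 L × 0.08067 mol/L = 4.186 × 10^-3 mol
n(I2) = 4.186 × 10^-3 mol (1:1 stoichiometry)
V(I2) = 4.186 × 10^-3 mol / 0.4836 mol/L = 0.008656 L = 8.656 mL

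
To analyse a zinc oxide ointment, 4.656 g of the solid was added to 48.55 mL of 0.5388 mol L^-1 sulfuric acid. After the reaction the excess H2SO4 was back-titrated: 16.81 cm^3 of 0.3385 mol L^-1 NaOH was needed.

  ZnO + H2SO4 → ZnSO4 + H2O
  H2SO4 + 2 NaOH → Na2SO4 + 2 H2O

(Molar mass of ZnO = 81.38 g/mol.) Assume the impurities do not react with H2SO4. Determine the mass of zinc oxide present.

n(H2SO4) added = 0.04855 × 0.5388 = 0.02616 mol
n(NaOH) used in back-titration = 0.01681 × 0.3385 = 5.690 × 10^-3 mol
From the 1:2 ratio, n(H2SO4) left over = 1/2 × 5.690 × 10^-3 = 2.845 × 10^-3 mol
n(H2SO4) consumed by analyte = 0.02616 − 2.845 × 10^-3 = 0.02331 mol
n(ZnO) = 0.02331 mol (1:1 ratio)
mass of ZnO = 0.02331 × 81.38 = 1.897 g

1.897 g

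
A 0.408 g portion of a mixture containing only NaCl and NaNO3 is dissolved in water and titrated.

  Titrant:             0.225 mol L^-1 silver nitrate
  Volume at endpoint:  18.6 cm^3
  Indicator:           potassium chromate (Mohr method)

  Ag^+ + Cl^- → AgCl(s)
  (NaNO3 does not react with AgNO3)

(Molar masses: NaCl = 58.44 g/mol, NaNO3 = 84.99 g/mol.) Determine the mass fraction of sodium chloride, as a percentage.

n(AgNO3) = 0.0186 × 0.225 = 4.19 × 10^-3 mol
Let x = n(NaCl), y = n(NaNO3).
Titrant: 1x = 4.19 × 10^-3;  mass: 58.44x + 84.99y = 0.408
Solving, x = 4.19 × 10^-3 mol, y = 1.92 × 10^-3 mol
mass of NaCl = 4.19 × 10^-3 × 58.44 = 0.245 g
% NaCl = 0.245 / 0.408 × 100 = 59.9 %

59.9 %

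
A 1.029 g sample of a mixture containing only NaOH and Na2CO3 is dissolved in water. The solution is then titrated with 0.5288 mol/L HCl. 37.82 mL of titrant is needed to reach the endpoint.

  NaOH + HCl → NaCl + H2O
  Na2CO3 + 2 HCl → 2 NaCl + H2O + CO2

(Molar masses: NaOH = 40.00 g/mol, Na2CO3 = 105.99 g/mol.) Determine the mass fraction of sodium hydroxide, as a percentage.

9.231 %

n(HCl) = 0.03782 × 0.5288 = 0.02000 mol
Let x = n(NaOH), y = n(Na2CO3).
Titrant: 1x + 2y = 0.02000;  mass: 40.00x + 105.99y = 1.029
Solving, x = 2.375 × 10^-3 mol, y = 8.812 × 10^-3 mol
mass of NaOH = 2.375 × 10^-3 × 40.00 = 0.09499 g
% NaOH = 0.09499 / 1.029 × 100 = 9.231 %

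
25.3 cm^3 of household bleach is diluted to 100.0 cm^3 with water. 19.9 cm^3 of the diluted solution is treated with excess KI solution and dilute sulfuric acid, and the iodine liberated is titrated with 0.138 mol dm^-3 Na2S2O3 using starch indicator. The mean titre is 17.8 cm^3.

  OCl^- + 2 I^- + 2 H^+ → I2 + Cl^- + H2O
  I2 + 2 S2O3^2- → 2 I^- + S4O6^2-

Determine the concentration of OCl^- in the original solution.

n(S2O3^2-) = 0.0178 × 0.138 = 2.46 × 10^-3 mol
n(I2) = n(S2O3^2-)/2 = 1.23 × 10^-3 mol
n(OCl^-) in the aliquot = 1.23 × 10^-3 mol (1:1 ratio)
[OCl^-]_dilute = 1.23 × 10^-3 / 0.0199 = 0.0617 mol/L
[OCl^-]_original = 0.0617 × 100.0/25.3 = 0.244 mol/L

0.244 mol/L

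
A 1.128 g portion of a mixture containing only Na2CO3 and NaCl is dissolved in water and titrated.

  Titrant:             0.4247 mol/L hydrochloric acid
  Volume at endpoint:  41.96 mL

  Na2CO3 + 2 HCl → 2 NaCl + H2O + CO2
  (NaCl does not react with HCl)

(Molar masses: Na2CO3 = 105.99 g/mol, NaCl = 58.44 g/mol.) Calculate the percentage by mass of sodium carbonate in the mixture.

n(HCl) = 0.04196 × 0.4247 = 0.01782 mol
Let x = n(Na2CO3), y = n(NaCl).
Titrant: 2x = 0.01782;  mass: 105.99x + 58.44y = 1.128
Solving, x = 8.910 × 10^-3 mol, y = 3.142 × 10^-3 mol
mass of Na2CO3 = 8.910 × 10^-3 × 105.99 = 0.9444 g
% Na2CO3 = 0.9444 / 1.128 × 100 = 83.72 %

83.72 %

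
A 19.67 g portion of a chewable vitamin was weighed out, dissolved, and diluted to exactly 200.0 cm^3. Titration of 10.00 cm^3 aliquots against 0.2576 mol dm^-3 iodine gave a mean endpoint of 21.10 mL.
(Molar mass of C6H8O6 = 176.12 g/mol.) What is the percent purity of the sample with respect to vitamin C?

97.33 %

C6H8O6 + I2 → C6H6O6 + 2 HI
n(I2) per titration = 0.02110 × 0.2576 = 5.435 × 10^-3 mol
n(C6H8O6) in each aliquot = 5.435 × 10^-3 mol (1:1 ratio)
n(C6H8O6) in the whole flask = 5.435 × 10^-3 × 200.0/10.00 = 0.1087 mol
mass of C6H8O6 = 0.1087 × 176.12 = 19.15 g
% C6H8O6 = 19.15 / 19.67 × 100 = 97.33 %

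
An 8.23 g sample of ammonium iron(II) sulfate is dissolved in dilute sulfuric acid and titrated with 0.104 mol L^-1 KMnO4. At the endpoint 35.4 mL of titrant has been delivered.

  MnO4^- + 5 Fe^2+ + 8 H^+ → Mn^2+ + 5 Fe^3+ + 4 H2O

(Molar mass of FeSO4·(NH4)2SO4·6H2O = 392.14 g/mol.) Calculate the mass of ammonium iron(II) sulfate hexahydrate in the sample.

7.22 g

n(KMnO4) = 0.0354 L × 0.104 mol/L = 3.68 × 10^-3 mol
From the 5:1 ratio, n(FeSO4·(NH4)2SO4·6H2O) = 5/1 × 3.68 × 10^-3 = 0.0184 mol
mass of FeSO4·(NH4)2SO4·6H2O = 0.0184 × 392.14 g/mol = 7.22 g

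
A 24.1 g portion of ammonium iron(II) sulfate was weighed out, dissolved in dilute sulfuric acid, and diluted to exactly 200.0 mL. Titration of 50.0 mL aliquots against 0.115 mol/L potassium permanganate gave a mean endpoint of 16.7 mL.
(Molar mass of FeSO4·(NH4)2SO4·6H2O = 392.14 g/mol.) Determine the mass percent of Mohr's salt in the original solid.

62.5 %

MnO4^- + 5 Fe^2+ + 8 H^+ → Mn^2+ + 5 Fe^3+ + 4 H2O
n(KMnO4) per titration = 0.0167 × 0.115 = 1.92 × 10^-3 mol
From the 5:1 ratio, n(FeSO4·(NH4)2SO4·6H2O) in each aliquot = 5/1 × 1.92 × 10^-3 = 9.60 × 10^-3 mol
n(FeSO4·(NH4)2SO4·6H2O) in the whole flask = 9.60 × 10^-3 × 200.0/50.0 = 0.0384 mol
mass of FeSO4·(NH4)2SO4·6H2O = 0.0384 × 392.14 = 15.1 g
% FeSO4·(NH4)2SO4·6H2O = 15.1 / 24.1 × 100 = 62.5 %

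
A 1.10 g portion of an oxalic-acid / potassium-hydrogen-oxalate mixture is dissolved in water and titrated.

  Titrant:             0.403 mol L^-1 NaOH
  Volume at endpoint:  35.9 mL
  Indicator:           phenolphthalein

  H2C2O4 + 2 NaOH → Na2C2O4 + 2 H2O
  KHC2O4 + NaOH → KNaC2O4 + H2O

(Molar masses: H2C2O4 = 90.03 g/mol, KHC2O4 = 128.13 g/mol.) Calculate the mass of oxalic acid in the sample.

0.408 g

n(NaOH) = 0.0359 × 0.403 = 0.0145 mol
Let x = n(H2C2O4), y = n(KHC2O4).
Titrant: 2x + 1y = 0.0145;  mass: 90.03x + 128.13y = 1.10
Solving, x = 4.53 × 10^-3 mol, y = 5.40 × 10^-3 mol
mass of H2C2O4 = 4.53 × 10^-3 × 90.03 = 0.408 g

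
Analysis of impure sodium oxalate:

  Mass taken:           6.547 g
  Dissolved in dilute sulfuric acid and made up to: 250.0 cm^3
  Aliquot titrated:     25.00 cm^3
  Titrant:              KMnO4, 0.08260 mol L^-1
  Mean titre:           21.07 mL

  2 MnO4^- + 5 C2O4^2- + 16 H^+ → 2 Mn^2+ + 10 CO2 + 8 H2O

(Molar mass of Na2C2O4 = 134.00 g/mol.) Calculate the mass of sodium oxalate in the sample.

n(KMnO4) per titration = 0.02107 × 0.08260 = 1.740 × 10^-3 mol
From the 5:2 ratio, n(Na2C2O4) in each aliquot = 5/2 × 1.740 × 10^-3 = 4.351 × 10^-3 mol
n(Na2C2O4) in the whole flask = 4.351 × 10^-3 × 250.0/25.00 = 0.04351 mol
mass of Na2C2O4 = 0.04351 × 134.00 = 5.830 g

5.830 g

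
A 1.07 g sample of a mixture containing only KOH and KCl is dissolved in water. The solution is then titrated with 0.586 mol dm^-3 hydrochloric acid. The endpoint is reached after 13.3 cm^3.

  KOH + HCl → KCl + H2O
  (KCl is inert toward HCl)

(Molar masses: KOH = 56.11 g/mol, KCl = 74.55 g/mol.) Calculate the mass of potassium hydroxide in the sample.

0.437 g

n(HCl) = 0.0133 × 0.586 = 7.79 × 10^-3 mol
Let x = n(KOH), y = n(KCl).
Titrant: 1x = 7.79 × 10^-3;  mass: 56.11x + 74.55y = 1.07
Solving, x = 7.79 × 10^-3 mol, y = 8.49 × 10^-3 mol
mass of KOH = 7.79 × 10^-3 × 56.11 = 0.437 g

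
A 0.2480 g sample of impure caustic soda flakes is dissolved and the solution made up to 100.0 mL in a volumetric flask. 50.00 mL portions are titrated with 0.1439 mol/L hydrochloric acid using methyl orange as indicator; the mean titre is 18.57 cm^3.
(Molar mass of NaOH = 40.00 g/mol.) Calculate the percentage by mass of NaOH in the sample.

86.20 %

NaOH + HCl → NaCl + H2O
n(HCl) per titration = 0.01857 × 0.1439 = 2.672 × 10^-3 mol
n(NaOH) in each aliquot = 2.672 × 10^-3 mol (1:1 ratio)
n(NaOH) in the whole flask = 2.672 × 10^-3 × 100.0/50.00 = 5.344 × 10^-3 mol
mass of NaOH = 5.344 × 10^-3 × 40.00 = 0.2138 g
% NaOH = 0.2138 / 0.2480 × 100 = 86.20 %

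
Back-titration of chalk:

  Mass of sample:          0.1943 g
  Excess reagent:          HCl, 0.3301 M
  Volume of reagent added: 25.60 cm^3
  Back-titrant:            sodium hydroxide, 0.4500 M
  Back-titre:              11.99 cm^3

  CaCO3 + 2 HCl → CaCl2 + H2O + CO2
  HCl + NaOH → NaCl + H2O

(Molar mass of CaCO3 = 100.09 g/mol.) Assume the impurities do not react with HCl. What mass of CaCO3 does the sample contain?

0.1529 g

n(HCl) added = 0.02560 × 0.3301 = 8.451 × 10^-3 mol
n(NaOH) used in back-titration = 0.01199 × 0.4500 = 5.396 × 10^-3 mol
n(HCl) left over = 5.396 × 10^-3 mol (1:1 ratio)
n(HCl) consumed by analyte = 8.451 × 10^-3 − 5.396 × 10^-3 = 3.055 × 10^-3 mol
From the 1:2 ratio, n(CaCO3) = 1/2 × 3.055 × 10^-3 = 1.528 × 10^-3 mol
mass of CaCO3 = 1.528 × 10^-3 × 100.09 = 0.1529 g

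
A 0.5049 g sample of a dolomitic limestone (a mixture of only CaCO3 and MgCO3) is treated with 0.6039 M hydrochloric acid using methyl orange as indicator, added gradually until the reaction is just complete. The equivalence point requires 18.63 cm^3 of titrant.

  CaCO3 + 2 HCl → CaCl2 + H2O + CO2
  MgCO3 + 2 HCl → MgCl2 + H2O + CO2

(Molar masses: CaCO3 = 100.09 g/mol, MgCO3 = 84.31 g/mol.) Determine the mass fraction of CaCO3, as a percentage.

38.48 %

n(HCl) = 0.01863 × 0.6039 = 0.01125 mol
Let x = n(CaCO3), y = n(MgCO3).
Titrant: 2x + 2y = 0.01125;  mass: 100.09x + 84.31y = 0.5049
Solving, x = 1.941 × 10^-3 mol, y = 3.684 × 10^-3 mol
mass of CaCO3 = 1.941 × 10^-3 × 100.09 = 0.1943 g
% CaCO3 = 0.1943 / 0.5049 × 100 = 38.48 %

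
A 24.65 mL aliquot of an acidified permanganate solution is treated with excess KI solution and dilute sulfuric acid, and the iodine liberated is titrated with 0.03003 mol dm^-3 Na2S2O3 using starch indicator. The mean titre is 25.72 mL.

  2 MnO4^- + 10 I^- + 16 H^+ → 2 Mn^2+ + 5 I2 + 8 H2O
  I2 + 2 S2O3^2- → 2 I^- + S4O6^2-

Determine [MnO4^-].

n(S2O3^2-) = 0.02572 × 0.03003 = 7.724 × 10^-4 mol
n(I2) = n(S2O3^2-)/2 = 3.862 × 10^-4 mol
From the 2:5 ratio, n(MnO4^-) in the aliquot = 2/5 × 3.862 × 10^-4 = 1.545 × 10^-4 mol
[MnO4^-] = 1.545 × 10^-4 / 0.02465 = 0.006267 mol/L

0.006267 mol/L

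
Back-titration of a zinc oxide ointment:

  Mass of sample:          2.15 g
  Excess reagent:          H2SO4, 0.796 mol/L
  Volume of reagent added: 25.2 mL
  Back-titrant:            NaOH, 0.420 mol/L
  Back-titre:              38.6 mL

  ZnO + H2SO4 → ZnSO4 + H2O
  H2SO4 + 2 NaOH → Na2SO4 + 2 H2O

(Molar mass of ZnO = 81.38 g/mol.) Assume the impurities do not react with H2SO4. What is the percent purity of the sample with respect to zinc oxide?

n(H2SO4) added = 0.0252 × 0.796 = 0.0201 mol
n(NaOH) used in back-titration = 0.0386 × 0.420 = 0.0162 mol
From the 1:2 ratio, n(H2SO4) left over = 1/2 × 0.0162 = 8.11 × 10^-3 mol
n(H2SO4) consumed by analyte = 0.0201 − 8.11 × 10^-3 = 0.0120 mol
n(ZnO) = 0.0120 mol (1:1 ratio)
mass of ZnO = 0.0120 × 81.38 = 0.973 g
% ZnO = 0.973 / 2.15 × 100 = 45.2 %

45.2 %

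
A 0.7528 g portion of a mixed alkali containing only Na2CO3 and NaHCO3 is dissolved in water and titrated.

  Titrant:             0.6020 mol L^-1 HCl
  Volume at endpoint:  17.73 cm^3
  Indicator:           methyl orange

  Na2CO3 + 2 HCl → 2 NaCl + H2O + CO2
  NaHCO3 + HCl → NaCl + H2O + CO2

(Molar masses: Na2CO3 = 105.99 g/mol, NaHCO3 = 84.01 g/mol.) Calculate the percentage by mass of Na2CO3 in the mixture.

32.66 %

n(HCl) = 0.01773 × 0.6020 = 0.01067 mol
Let x = n(Na2CO3), y = n(NaHCO3).
Titrant: 2x + 1y = 0.01067;  mass: 105.99x + 84.01y = 0.7528
Solving, x = 2.319 × 10^-3 mol, y = 6.034 × 10^-3 mol
mass of Na2CO3 = 2.319 × 10^-3 × 105.99 = 0.2458 g
% Na2CO3 = 0.2458 / 0.7528 × 100 = 32.66 %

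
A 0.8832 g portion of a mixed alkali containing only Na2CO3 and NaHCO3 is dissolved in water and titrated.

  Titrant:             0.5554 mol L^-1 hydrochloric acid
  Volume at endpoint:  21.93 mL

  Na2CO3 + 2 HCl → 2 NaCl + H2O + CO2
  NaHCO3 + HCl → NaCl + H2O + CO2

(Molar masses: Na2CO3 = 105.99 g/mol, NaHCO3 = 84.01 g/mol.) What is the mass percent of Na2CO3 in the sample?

27.09 %

n(HCl) = 0.02193 × 0.5554 = 0.01218 mol
Let x = n(Na2CO3), y = n(NaHCO3).
Titrant: 2x + 1y = 0.01218;  mass: 105.99x + 84.01y = 0.8832
Solving, x = 2.258 × 10^-3 mol, y = 7.665 × 10^-3 mol
mass of Na2CO3 = 2.258 × 10^-3 × 105.99 = 0.2393 g
% Na2CO3 = 0.2393 / 0.8832 × 100 = 27.09 %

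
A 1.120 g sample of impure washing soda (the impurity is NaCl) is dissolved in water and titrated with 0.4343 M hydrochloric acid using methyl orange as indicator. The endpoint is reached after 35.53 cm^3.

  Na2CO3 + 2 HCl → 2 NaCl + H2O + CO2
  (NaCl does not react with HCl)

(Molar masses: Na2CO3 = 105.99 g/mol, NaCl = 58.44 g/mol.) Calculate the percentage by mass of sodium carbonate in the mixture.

73.01 %

n(HCl) = 0.03553 × 0.4343 = 0.01543 mol
Let x = n(Na2CO3), y = n(NaCl).
Titrant: 2x = 0.01543;  mass: 105.99x + 58.44y = 1.120
Solving, x = 7.715 × 10^-3 mol, y = 5.172 × 10^-3 mol
mass of Na2CO3 = 7.715 × 10^-3 × 105.99 = 0.8177 g
% Na2CO3 = 0.8177 / 1.120 × 100 = 73.01 %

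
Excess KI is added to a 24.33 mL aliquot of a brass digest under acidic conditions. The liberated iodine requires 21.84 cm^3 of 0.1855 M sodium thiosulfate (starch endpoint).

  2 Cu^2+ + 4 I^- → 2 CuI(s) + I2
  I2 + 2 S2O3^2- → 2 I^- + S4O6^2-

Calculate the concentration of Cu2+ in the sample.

0.1665 M

n(S2O3^2-) = 0.02184 × 0.1855 = 4.051 × 10^-3 mol
n(I2) = n(S2O3^2-)/2 = 2.026 × 10^-3 mol
From the 2:1 ratio, n(Cu2+) in the aliquot = 2/1 × 2.026 × 10^-3 = 4.051 × 10^-3 mol
[Cu2+] = 4.051 × 10^-3 / 0.02433 = 0.1665 mol/L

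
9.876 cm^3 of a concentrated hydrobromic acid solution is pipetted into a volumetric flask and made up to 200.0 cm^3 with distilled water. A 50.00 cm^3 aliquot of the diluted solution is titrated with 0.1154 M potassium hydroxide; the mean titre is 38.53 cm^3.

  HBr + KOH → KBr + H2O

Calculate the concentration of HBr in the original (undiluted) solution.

n(KOH) = 0.03853 × 0.1154 = 4.446 × 10^-3 mol
n(HBr) in the aliquot = 4.446 × 10^-3 mol (1:1 ratio)
[HBr]_dilute = 4.446 × 10^-3 / 0.05000 = 0.08893 mol/L
Dilution factor = 200.0 / 9.876 = 20.25
[HBr]_stock = 0.08893 × 20.25 = 1.801 mol/L

1.801 M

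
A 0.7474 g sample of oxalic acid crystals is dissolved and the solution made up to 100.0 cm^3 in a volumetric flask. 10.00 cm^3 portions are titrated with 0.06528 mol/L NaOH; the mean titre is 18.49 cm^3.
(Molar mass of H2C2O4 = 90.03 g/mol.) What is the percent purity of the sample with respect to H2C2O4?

H2C2O4 + 2 NaOH → Na2C2O4 + 2 H2O
n(NaOH) per titration = 0.01849 × 0.06528 = 1.207 × 10^-3 mol
From the 1:2 ratio, n(H2C2O4) in each aliquot = 1/2 × 1.207 × 10^-3 = 6.035 × 10^-4 mol
n(H2C2O4) in the whole flask = 6.035 × 10^-4 × 100.0/10.00 = 6.035 × 10^-3 mol
mass of H2C2O4 = 6.035 × 10^-3 × 90.03 = 0.5433 g
% H2C2O4 = 0.5433 / 0.7474 × 100 = 72.70 %

72.70 %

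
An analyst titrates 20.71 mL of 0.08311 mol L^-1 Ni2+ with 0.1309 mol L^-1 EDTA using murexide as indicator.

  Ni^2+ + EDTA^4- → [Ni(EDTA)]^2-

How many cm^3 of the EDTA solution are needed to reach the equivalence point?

n(Ni2+) = 0.02071 L × 0.08311 mol/L = 1.721 × 10^-3 mol
n(EDTA) = 1.721 × 10^-3 mol (1:1 stoichiometry)
V(EDTA) = 1.721 × 10^-3 mol / 0.1309 mol/L = 0.01315 L = 13.15 mL

13.15 mL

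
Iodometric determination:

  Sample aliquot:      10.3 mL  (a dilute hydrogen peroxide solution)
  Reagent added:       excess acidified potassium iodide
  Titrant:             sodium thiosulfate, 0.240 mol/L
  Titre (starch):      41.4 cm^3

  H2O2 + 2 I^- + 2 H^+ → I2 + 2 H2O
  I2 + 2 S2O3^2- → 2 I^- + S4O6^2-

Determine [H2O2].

n(S2O3^2-) = 0.0414 × 0.240 = 9.94 × 10^-3 mol
n(I2) = n(S2O3^2-)/2 = 4.97 × 10^-3 mol
n(H2O2) in the aliquot = 4.97 × 10^-3 mol (1:1 ratio)
[H2O2] = 4.97 × 10^-3 / 0.0103 = 0.482 mol/L

0.482 mol/L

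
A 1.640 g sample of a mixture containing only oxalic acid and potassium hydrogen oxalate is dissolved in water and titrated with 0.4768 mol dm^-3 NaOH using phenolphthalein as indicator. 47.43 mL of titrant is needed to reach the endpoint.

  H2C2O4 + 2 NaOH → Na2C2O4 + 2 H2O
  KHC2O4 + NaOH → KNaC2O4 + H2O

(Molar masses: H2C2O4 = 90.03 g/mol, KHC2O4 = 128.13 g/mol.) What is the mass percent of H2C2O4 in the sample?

41.53 %

n(NaOH) = 0.04743 × 0.4768 = 0.02261 mol
Let x = n(H2C2O4), y = n(KHC2O4).
Titrant: 2x + 1y = 0.02261;  mass: 90.03x + 128.13y = 1.640
Solving, x = 7.565 × 10^-3 mol, y = 7.484 × 10^-3 mol
mass of H2C2O4 = 7.565 × 10^-3 × 90.03 = 0.6811 g
% H2C2O4 = 0.6811 / 1.640 × 100 = 41.53 %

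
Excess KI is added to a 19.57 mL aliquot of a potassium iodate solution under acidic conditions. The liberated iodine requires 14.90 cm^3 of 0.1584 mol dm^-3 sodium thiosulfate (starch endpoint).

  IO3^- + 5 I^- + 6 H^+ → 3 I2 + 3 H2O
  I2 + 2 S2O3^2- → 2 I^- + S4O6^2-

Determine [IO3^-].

n(S2O3^2-) = 0.01490 × 0.1584 = 2.360 × 10^-3 mol
n(I2) = n(S2O3^2-)/2 = 1.180 × 10^-3 mol
From the 1:3 ratio, n(IO3^-) in the aliquot = 1/3 × 1.180 × 10^-3 = 3.934 × 10^-4 mol
[IO3^-] = 3.934 × 10^-4 / 0.01957 = 0.02010 mol/L

0.02010 mol/L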